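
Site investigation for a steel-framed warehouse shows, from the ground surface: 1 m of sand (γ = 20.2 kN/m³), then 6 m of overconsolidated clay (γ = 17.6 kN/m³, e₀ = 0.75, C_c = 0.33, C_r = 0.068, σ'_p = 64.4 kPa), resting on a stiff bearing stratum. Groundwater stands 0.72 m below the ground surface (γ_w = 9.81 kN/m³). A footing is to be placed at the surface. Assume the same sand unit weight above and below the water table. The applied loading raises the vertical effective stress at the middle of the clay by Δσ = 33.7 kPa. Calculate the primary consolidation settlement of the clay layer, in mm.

S_c ≈ 118 mm

Mid-depth of clay below the ground surface: z = 1 + 6/2 = 4 m.
Total vertical stress at mid-clay: σ_v = 20.2×1 + 17.6×3 = 73 kPa.
Pore pressure: u = 9.81×(4 − 0.72) = 32.177 kPa.
Initial effective stress: σ'_0 = σ_v − u = 73 − 32.177 = 40.823 kPa.
Final effective stress: σ'_f = 40.823 + 33.7 = 74.523 kPa.
σ'_f = 74.523 > σ'_p = 64.4 kPa, so the stress path crosses the preconsolidation pressure — recompression up to σ'_p, then virgin compression beyond:
S_c = H/(1+e₀)·[C_r·log₁₀(σ'_p/σ'_0) + C_c·log₁₀(σ'_f/σ'_p)]
    = 6/1.75 × [0.068×log₁₀(64.4/40.823) + 0.33×log₁₀(74.523/64.4)]
    = 3.4286 × [0.013463 + 0.020923] = 0.1179 m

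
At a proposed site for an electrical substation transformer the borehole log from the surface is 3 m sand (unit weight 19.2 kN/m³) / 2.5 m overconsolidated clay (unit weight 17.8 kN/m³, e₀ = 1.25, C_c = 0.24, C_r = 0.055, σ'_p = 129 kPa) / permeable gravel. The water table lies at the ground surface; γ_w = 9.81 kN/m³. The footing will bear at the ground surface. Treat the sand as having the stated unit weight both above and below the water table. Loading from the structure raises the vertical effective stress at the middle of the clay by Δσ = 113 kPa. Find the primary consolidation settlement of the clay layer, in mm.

Mid-depth of clay below the ground surface: z = 3 + 2.5/2 = 4.25 m.
Total vertical stress at mid-clay: σ_v = 19.2×3 + 17.8×1.25 = 79.85 kPa.
Pore pressure: u = 9.81×(4.25 − 0) = 41.693 kPa.
Initial effective stress: σ'_0 = σ_v − u = 79.85 − 41.693 = 38.157 kPa.
Final effective stress: σ'_f = 38.157 + 113 = 151.16 kPa.
σ'_f = 151.16 > σ'_p = 129 kPa, so the stress path crosses the preconsolidation pressure — recompression up to σ'_p, then virgin compression beyond:
S_c = H/(1+e₀)·[C_r·log₁₀(σ'_p/σ'_0) + C_c·log₁₀(σ'_f/σ'_p)]
    = 2.5/2.25 × [0.055×log₁₀(129/38.157) + 0.24×log₁₀(151.16/129)]
    = 1.1111 × [0.029096 + 0.016523] = 0.05069 m

S_c ≈ 50.7 mm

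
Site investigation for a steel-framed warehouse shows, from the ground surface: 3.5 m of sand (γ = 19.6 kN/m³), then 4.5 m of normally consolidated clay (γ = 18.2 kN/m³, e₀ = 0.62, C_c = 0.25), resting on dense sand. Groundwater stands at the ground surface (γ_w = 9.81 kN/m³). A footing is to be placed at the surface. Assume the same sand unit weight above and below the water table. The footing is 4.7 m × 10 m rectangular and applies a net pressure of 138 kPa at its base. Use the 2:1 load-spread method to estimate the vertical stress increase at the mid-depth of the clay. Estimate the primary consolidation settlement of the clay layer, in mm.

S_c ≈ 167 mm

Mid-depth of clay below the ground surface: z = 3.5 + 4.5/2 = 5.75 m.
Total vertical stress at mid-clay: σ_v = 19.6×3.5 + 18.2×2.25 = 109.55 kPa.
Pore pressure: u = 9.81×(5.75 − 0) = 56.408 kPa.
Initial effective stress: σ'_0 = σ_v − u = 109.55 − 56.408 = 53.142 kPa.
Stress increase at mid-clay by the 2:1 spreading method:
Δσ = qBL/((B+z)(L+z)) = 138×4.7×10/((4.7+5.75)(10+5.75)) = 39.408 kPa
Final effective stress: σ'_f = σ'_0 + Δσ = 53.142 + 39.408 = 92.55 kPa.
Normally consolidated clay, so the full stress increment lies on the virgin compression line:
S_c = C_c·H/(1+e₀)·log₁₀(σ'_f/σ'_0) = 0.25×4.5/(1+0.62)×log₁₀(92.55/53.142)
    = 0.69444 × 0.24094 = 0.1673 m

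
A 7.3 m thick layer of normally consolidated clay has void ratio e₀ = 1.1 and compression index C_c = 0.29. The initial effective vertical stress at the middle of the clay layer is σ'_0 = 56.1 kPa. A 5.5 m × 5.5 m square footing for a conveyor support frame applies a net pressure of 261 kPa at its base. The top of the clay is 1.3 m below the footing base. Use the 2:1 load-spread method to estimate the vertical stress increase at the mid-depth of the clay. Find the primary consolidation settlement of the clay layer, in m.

Mid-depth of clay below the footing base: z = 1.3 + 7.3/2 = 4.95 m.
Stress increase at mid-clay by the 2:1 spreading method:
Δσ = qBL/((B+z)(L+z)) = 261×5.5×5.5/((5.5+4.95)(5.5+4.95)) = 72.299 kPa
Final effective stress: σ'_f = σ'_0 + Δσ = 56.1 + 72.299 = 128.4 kPa.
Normally consolidated clay, so the full stress increment lies on the virgin compression line:
S_c = C_c·H/(1+e₀)·log₁₀(σ'_f/σ'_0) = 0.29×7.3/(1+1.1)×log₁₀(128.4/56.1)
    = 1.0081 × 0.3596 = 0.3625 m

S_c ≈ 0.363 m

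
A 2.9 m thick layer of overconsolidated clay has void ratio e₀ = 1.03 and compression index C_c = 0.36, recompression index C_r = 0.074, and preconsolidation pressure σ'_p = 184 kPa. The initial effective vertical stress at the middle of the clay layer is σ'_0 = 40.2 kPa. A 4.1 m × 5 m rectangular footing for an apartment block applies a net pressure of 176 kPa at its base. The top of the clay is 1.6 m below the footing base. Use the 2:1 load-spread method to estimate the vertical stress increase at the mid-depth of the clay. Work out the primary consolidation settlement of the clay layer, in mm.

Mid-depth of clay below the footing base: z = 1.6 + 2.9/2 = 3.05 m.
Stress increase at mid-clay by the 2:1 spreading method:
Δσ = qBL/((B+z)(L+z)) = 176×4.1×5/((4.1+3.05)(5+3.05)) = 62.685 kPa
Final effective stress: σ'_f = 40.2 + 62.685 = 102.89 kPa.
σ'_f = 102.89 ≤ σ'_p = 184 kPa, so the clay remains overconsolidated and only the recompression index applies:
S_c = C_r·H/(1+e₀)·log₁₀(σ'_f/σ'_0) = 0.074×2.9/2.03×log₁₀(102.89/40.2)
    = 0.10572 × 0.40815 = 0.04315 m

S_c ≈ 43.1 mm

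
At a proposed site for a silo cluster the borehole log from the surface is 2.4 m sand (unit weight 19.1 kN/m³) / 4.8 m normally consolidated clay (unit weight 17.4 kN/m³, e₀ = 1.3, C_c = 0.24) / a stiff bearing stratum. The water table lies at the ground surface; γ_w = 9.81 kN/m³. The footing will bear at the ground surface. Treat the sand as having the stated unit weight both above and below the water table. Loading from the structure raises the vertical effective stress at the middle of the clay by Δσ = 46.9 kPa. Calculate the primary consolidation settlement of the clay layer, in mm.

Mid-depth of clay below the ground surface: z = 2.4 + 4.8/2 = 4.8 m.
Total vertical stress at mid-clay: σ_v = 19.1×2.4 + 17.4×2.4 = 87.6 kPa.
Pore pressure: u = 9.81×(4.8 − 0) = 47.088 kPa.
Initial effective stress: σ'_0 = σ_v − u = 87.6 − 47.088 = 40.512 kPa.
Final effective stress: σ'_f = σ'_0 + Δσ = 40.512 + 46.9 = 87.412 kPa.
Normally consolidated clay, so the full stress increment lies on the virgin compression line:
S_c = C_c·H/(1+e₀)·log₁₀(σ'_f/σ'_0) = 0.24×4.8/(1+1.3)×log₁₀(87.412/40.512)
    = 0.50087 × 0.33399 = 0.1673 m

S_c ≈ 167 mm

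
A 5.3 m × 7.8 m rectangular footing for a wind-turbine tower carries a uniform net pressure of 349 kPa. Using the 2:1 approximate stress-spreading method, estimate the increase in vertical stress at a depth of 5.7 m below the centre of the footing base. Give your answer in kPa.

Δσ_z ≈ 97.2 kPa

By the 2:1 method the load spreads at 1 horizontal : 2 vertical, so at depth z the loaded area has grown by z in each plan dimension:
Δσ = qBL/((B+z)(L+z)) = 349×5.3×7.8/((5.3+5.7)(7.8+5.7)) = 97.156 kPa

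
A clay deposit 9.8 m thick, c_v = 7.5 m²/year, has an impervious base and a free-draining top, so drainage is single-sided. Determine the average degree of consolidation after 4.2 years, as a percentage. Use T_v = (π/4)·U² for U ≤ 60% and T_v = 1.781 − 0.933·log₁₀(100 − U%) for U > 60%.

Drainage path length: H_d = H = 9.8 m (single drainage).
T_v = c_v·t/H_d² = 7.5×4.2/9.8² = 0.32799.
T_v = 0.32799 corresponds to the U > 60% branch:
U = 1 − 10^((1.781 − T_v)/0.933)/100 = 0.6391

U ≈ 63.9 %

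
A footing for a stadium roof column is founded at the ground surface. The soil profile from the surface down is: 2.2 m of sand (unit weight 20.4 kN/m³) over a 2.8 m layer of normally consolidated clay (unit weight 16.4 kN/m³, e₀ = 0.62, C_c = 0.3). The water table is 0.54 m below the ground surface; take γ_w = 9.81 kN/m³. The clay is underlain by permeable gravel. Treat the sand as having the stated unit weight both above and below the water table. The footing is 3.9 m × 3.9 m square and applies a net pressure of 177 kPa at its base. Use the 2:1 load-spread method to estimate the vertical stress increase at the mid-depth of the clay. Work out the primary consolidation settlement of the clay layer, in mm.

S_c ≈ 184 mm

Mid-depth of clay below the ground surface: z = 2.2 + 2.8/2 = 3.6 m.
Total vertical stress at mid-clay: σ_v = 20.4×2.2 + 16.4×1.4 = 67.84 kPa.
Pore pressure: u = 9.81×(3.6 − 0.54) = 30.019 kPa.
Initial effective stress: σ'_0 = σ_v − u = 67.84 − 30.019 = 37.821 kPa.
Stress increase at mid-clay by the 2:1 spreading method:
Δσ = qBL/((B+z)(L+z)) = 177×3.9×3.9/((3.9+3.6)(3.9+3.6)) = 47.861 kPa
Final effective stress: σ'_f = σ'_0 + Δσ = 37.821 + 47.861 = 85.682 kPa.
Normally consolidated clay, so the full stress increment lies on the virgin compression line:
S_c = C_c·H/(1+e₀)·log₁₀(σ'_f/σ'_0) = 0.3×2.8/(1+0.62)×log₁₀(85.682/37.821)
    = 0.51852 × 0.35516 = 0.1842 m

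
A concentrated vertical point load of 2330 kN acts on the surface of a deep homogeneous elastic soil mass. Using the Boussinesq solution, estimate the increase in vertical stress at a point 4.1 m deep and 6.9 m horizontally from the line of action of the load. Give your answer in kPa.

Δσ_z ≈ 2.3 kPa

Boussinesq vertical stress below a point load on an elastic half-space:
Δσ_z = 3P/(2πz²) · [1 + (r/z)²]^(−5/2)
r/z = 6.9/4.1 = 1.6829; [1+(r/z)²]^(−5/2) = 0.034783.
Δσ_z = 3×2330/(2π×4.1²) × 0.034783 = 66.18 × 0.034783 = 2.302 kPa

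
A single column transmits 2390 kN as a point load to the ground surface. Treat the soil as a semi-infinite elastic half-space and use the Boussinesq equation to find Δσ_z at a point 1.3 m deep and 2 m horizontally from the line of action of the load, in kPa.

Boussinesq vertical stress below a point load on an elastic half-space:
Δσ_z = 3P/(2πz²) · [1 + (r/z)²]^(−5/2)
r/z = 2/1.3 = 1.5385; [1+(r/z)²]^(−5/2) = 0.048077.
Δσ_z = 3×2390/(2π×1.3²) × 0.048077 = 675.23 × 0.048077 = 32.46 kPa

Δσ_z ≈ 32.5 kPa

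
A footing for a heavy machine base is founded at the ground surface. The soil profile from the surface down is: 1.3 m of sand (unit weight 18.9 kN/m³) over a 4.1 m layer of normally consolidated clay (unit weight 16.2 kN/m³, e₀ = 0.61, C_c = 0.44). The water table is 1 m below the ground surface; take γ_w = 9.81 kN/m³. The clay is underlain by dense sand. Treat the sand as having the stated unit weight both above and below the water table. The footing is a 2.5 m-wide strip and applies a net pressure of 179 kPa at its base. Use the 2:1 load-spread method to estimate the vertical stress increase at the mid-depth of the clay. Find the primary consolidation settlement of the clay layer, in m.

Mid-depth of clay below the ground surface: z = 1.3 + 4.1/2 = 3.35 m.
Total vertical stress at mid-clay: σ_v = 18.9×1.3 + 16.2×2.05 = 57.78 kPa.
Pore pressure: u = 9.81×(3.35 − 1) = 23.054 kPa.
Initial effective stress: σ'_0 = σ_v − u = 57.78 − 23.054 = 34.726 kPa.
Stress increase at mid-clay by the 2:1 spreading method:
Δσ = qB/(B+z) = 179×2.5/(2.5+3.35) = 76.496 kPa
Final effective stress: σ'_f = σ'_0 + Δσ = 34.726 + 76.496 = 111.22 kPa.
Normally consolidated clay, so the full stress increment lies on the virgin compression line:
S_c = C_c·H/(1+e₀)·log₁₀(σ'_f/σ'_0) = 0.44×4.1/(1+0.61)×log₁₀(111.22/34.726)
    = 1.1205 × 0.50553 = 0.5664 m

S_c ≈ 0.566 m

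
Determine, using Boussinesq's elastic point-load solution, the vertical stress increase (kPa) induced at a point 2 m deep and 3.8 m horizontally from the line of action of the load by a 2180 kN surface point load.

Δσ_z ≈ 5.7 kPa

Boussinesq vertical stress below a point load on an elastic half-space:
Δσ_z = 3P/(2πz²) · [1 + (r/z)²]^(−5/2)
r/z = 3.8/2 = 1.9; [1+(r/z)²]^(−5/2) = 0.021915.
Δσ_z = 3×2180/(2π×2²) × 0.021915 = 260.22 × 0.021915 = 5.703 kPa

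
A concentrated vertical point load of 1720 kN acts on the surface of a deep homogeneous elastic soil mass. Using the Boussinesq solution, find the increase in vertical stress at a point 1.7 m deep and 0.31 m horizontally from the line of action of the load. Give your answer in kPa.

Boussinesq vertical stress below a point load on an elastic half-space:
Δσ_z = 3P/(2πz²) · [1 + (r/z)²]^(−5/2)
r/z = 0.31/1.7 = 0.18235; [1+(r/z)²]^(−5/2) = 0.92148.
Δσ_z = 3×1720/(2π×1.7²) × 0.92148 = 284.17 × 0.92148 = 261.9 kPa

Δσ_z ≈ 262 kPa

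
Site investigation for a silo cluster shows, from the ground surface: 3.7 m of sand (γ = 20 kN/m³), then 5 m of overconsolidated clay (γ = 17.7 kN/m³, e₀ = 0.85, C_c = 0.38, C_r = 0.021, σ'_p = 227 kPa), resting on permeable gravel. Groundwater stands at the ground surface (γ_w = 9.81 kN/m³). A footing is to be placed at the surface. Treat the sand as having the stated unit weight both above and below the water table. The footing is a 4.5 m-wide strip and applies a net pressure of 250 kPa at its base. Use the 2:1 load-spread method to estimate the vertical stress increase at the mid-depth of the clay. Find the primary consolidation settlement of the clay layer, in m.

S_c ≈ 0.0256 m

Mid-depth of clay below the ground surface: z = 3.7 + 5/2 = 6.2 m.
Total vertical stress at mid-clay: σ_v = 20×3.7 + 17.7×2.5 = 118.25 kPa.
Pore pressure: u = 9.81×(6.2 − 0) = 60.822 kPa.
Initial effective stress: σ'_0 = σ_v − u = 118.25 − 60.822 = 57.428 kPa.
Stress increase at mid-clay by the 2:1 spreading method:
Δσ = qB/(B+z) = 250×4.5/(4.5+6.2) = 105.14 kPa
Final effective stress: σ'_f = 57.428 + 105.14 = 162.57 kPa.
σ'_f = 162.57 ≤ σ'_p = 227 kPa, so the clay remains overconsolidated and only the recompression index applies:
S_c = C_r·H/(1+e₀)·log₁₀(σ'_f/σ'_0) = 0.021×5/1.85×log₁₀(162.57/57.428)
    = 0.056757 × 0.45192 = 0.02565 m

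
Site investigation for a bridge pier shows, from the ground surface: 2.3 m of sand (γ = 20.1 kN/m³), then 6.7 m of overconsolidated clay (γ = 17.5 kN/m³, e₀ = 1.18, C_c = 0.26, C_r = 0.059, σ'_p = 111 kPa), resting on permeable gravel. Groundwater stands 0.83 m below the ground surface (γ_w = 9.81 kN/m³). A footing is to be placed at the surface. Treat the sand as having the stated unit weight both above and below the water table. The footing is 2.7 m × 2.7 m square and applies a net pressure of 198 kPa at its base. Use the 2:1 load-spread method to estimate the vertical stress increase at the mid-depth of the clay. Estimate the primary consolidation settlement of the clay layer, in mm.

S_c ≈ 24.2 mm

Mid-depth of clay below the ground surface: z = 2.3 + 6.7/2 = 5.65 m.
Total vertical stress at mid-clay: σ_v = 20.1×2.3 + 17.5×3.35 = 104.85 kPa.
Pore pressure: u = 9.81×(5.65 − 0.83) = 47.284 kPa.
Initial effective stress: σ'_0 = σ_v − u = 104.85 − 47.284 = 57.566 kPa.
Stress increase at mid-clay by the 2:1 spreading method:
Δσ = qBL/((B+z)(L+z)) = 198×2.7×2.7/((2.7+5.65)(2.7+5.65)) = 20.702 kPa
Final effective stress: σ'_f = 57.566 + 20.702 = 78.268 kPa.
σ'_f = 78.268 ≤ σ'_p = 111 kPa, so the clay remains overconsolidated and only the recompression index applies:
S_c = C_r·H/(1+e₀)·log₁₀(σ'_f/σ'_0) = 0.059×6.7/2.18×log₁₀(78.268/57.566)
    = 0.18133 × 0.13342 = 0.02419 m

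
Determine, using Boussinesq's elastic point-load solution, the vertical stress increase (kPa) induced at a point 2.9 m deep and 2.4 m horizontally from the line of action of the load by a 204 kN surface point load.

Δσ_z ≈ 3.14 kPa

Boussinesq vertical stress below a point load on an elastic half-space:
Δσ_z = 3P/(2πz²) · [1 + (r/z)²]^(−5/2)
r/z = 2.4/2.9 = 0.82759; [1+(r/z)²]^(−5/2) = 0.27137.
Δσ_z = 3×204/(2π×2.9²) × 0.27137 = 11.582 × 0.27137 = 3.143 kPa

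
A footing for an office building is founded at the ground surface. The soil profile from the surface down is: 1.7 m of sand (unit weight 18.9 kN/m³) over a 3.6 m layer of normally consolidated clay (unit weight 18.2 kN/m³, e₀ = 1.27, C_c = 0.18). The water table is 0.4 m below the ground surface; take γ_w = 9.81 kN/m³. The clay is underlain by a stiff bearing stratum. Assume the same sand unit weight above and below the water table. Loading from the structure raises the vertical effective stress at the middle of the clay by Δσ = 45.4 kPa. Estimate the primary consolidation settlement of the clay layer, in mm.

S_c ≈ 104 mm

Mid-depth of clay below the ground surface: z = 1.7 + 3.6/2 = 3.5 m.
Total vertical stress at mid-clay: σ_v = 18.9×1.7 + 18.2×1.8 = 64.89 kPa.
Pore pressure: u = 9.81×(3.5 − 0.4) = 30.411 kPa.
Initial effective stress: σ'_0 = σ_v − u = 64.89 − 30.411 = 34.479 kPa.
Final effective stress: σ'_f = σ'_0 + Δσ = 34.479 + 45.4 = 79.879 kPa.
Normally consolidated clay, so the full stress increment lies on the virgin compression line:
S_c = C_c·H/(1+e₀)·log₁₀(σ'_f/σ'_0) = 0.18×3.6/(1+1.27)×log₁₀(79.879/34.479)
    = 0.28546 × 0.36488 = 0.1042 m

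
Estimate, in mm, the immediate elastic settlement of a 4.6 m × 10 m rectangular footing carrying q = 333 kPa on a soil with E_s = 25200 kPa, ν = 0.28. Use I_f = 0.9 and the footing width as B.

S_e ≈ 50.4 mm

Immediate (elastic) settlement: S_e = q·B·(1−ν²)/E_s · I_f.
S_e = 333 × 4.6 × (1 − 0.28²) / 25200 × 0.9
    = 333 × 4.6 × 0.9216 / 25200 × 0.9
    = 0.05042 m = 50.42 mm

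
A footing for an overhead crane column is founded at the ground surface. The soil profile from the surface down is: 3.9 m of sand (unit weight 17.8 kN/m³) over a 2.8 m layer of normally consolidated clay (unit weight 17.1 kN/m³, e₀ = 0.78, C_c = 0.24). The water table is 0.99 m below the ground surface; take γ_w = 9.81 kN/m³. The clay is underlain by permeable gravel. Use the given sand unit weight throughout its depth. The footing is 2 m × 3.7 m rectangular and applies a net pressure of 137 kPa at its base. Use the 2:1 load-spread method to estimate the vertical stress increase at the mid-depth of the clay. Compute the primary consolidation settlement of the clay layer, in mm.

Mid-depth of clay below the ground surface: z = 3.9 + 2.8/2 = 5.3 m.
Total vertical stress at mid-clay: σ_v = 17.8×3.9 + 17.1×1.4 = 93.36 kPa.
Pore pressure: u = 9.81×(5.3 − 0.99) = 42.281 kPa.
Initial effective stress: σ'_0 = σ_v − u = 93.36 − 42.281 = 51.079 kPa.
Stress increase at mid-clay by the 2:1 spreading method:
Δσ = qBL/((B+z)(L+z)) = 137×2×3.7/((2+5.3)(3.7+5.3)) = 15.431 kPa
Final effective stress: σ'_f = σ'_0 + Δσ = 51.079 + 15.431 = 66.51 kPa.
Normally consolidated clay, so the full stress increment lies on the virgin compression line:
S_c = C_c·H/(1+e₀)·log₁₀(σ'_f/σ'_0) = 0.24×2.8/(1+0.78)×log₁₀(66.51/51.079)
    = 0.37753 × 0.11464 = 0.04328 m

S_c ≈ 43.3 mm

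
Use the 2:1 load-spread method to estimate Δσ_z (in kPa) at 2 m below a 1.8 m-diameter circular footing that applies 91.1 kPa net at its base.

By the 2:1 method the load spreads at 1 horizontal : 2 vertical, so at depth z the loaded area has grown by z in each plan dimension:
Δσ ≈ qD²/(D+z)² = 91.1×1.8²/(1.8+2)² = 20.441 kPa

Δσ_z ≈ 20.4 kPa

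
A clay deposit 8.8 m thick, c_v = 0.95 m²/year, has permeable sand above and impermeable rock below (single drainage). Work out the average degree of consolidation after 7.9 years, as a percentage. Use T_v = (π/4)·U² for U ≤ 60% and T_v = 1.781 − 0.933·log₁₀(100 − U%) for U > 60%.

U ≈ 35.1 %

Drainage path length: H_d = H = 8.8 m (single drainage).
T_v = c_v·t/H_d² = 0.95×7.9/8.8² = 0.096914.
T_v = 0.096914 corresponds to the U ≤ 60% branch:
U = √(4T_v/π) = 0.3513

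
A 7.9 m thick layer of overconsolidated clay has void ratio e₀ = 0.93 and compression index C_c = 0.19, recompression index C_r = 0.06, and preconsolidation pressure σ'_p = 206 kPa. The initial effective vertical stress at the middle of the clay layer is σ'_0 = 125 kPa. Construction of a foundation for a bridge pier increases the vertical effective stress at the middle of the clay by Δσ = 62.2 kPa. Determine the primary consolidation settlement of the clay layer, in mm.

Final effective stress: σ'_f = 125 + 62.2 = 187.2 kPa.
σ'_f = 187.2 ≤ σ'_p = 206 kPa, so the clay remains overconsolidated and only the recompression index applies:
S_c = C_r·H/(1+e₀)·log₁₀(σ'_f/σ'_0) = 0.06×7.9/1.93×log₁₀(187.2/125)
    = 0.2456 × 0.1754 = 0.04308 m

S_c ≈ 43.1 mm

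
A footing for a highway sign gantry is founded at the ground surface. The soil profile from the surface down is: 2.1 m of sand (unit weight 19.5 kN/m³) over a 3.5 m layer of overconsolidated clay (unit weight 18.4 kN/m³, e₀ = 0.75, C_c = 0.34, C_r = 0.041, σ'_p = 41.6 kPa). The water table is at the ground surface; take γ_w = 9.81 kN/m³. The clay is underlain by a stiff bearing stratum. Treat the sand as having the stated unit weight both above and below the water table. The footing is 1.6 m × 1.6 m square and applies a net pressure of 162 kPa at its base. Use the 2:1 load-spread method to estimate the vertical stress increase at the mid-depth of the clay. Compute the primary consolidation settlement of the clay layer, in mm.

Mid-depth of clay below the ground surface: z = 2.1 + 3.5/2 = 3.85 m.
Total vertical stress at mid-clay: σ_v = 19.5×2.1 + 18.4×1.75 = 73.15 kPa.
Pore pressure: u = 9.81×(3.85 − 0) = 37.769 kPa.
Initial effective stress: σ'_0 = σ_v − u = 73.15 − 37.769 = 35.381 kPa.
Stress increase at mid-clay by the 2:1 spreading method:
Δσ = qBL/((B+z)(L+z)) = 162×1.6×1.6/((1.6+3.85)(1.6+3.85)) = 13.962 kPa
Final effective stress: σ'_f = 35.381 + 13.962 = 49.343 kPa.
σ'_f = 49.343 > σ'_p = 41.6 kPa, so the stress path crosses the preconsolidation pressure — recompression up to σ'_p, then virgin compression beyond:
S_c = H/(1+e₀)·[C_r·log₁₀(σ'_p/σ'_0) + C_c·log₁₀(σ'_f/σ'_p)]
    = 3.5/1.75 × [0.041×log₁₀(41.6/35.381) + 0.34×log₁₀(49.343/41.6)]
    = 2 × [0.0028833 + 0.025205] = 0.05618 m

S_c ≈ 56.2 mm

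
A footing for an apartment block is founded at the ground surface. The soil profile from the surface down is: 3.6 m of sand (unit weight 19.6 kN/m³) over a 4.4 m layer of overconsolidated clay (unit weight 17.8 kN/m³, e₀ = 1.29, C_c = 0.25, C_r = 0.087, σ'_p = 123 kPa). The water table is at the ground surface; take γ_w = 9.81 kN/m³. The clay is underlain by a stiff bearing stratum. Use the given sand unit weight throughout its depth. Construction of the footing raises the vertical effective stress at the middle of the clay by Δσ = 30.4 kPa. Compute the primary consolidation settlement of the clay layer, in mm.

S_c ≈ 33 mm

Mid-depth of clay below the ground surface: z = 3.6 + 4.4/2 = 5.8 m.
Total vertical stress at mid-clay: σ_v = 19.6×3.6 + 17.8×2.2 = 109.72 kPa.
Pore pressure: u = 9.81×(5.8 − 0) = 56.898 kPa.
Initial effective stress: σ'_0 = σ_v − u = 109.72 − 56.898 = 52.822 kPa.
Final effective stress: σ'_f = 52.822 + 30.4 = 83.222 kPa.
σ'_f = 83.222 ≤ σ'_p = 123 kPa, so the clay remains overconsolidated and only the recompression index applies:
S_c = C_r·H/(1+e₀)·log₁₀(σ'_f/σ'_0) = 0.087×4.4/2.29×log₁₀(83.222/52.822)
    = 0.16716 × 0.19742 = 0.033 m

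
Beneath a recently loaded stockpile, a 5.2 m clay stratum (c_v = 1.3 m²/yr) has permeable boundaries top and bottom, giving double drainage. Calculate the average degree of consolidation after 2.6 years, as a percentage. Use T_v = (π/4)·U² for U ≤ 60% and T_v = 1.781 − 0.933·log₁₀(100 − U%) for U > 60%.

U ≈ 76.4 %

Drainage path length: H_d = H/2 = 2.6 m (double drainage).
T_v = c_v·t/H_d² = 1.3×2.6/2.6² = 0.5.
T_v = 0.5 corresponds to the U > 60% branch:
U = 1 − 10^((1.781 − T_v)/0.933)/100 = 0.764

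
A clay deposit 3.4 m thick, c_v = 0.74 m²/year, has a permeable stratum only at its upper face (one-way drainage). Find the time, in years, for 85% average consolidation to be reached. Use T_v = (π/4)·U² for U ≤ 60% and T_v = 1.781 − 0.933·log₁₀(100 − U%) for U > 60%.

Drainage path length: H_d = H = 3.4 m (single drainage).
U > 60%: T_v = 1.781 − 0.933·log₁₀(100 − 85) = 0.68371.
t = T_v·H_d²/c_v = 0.68371×3.4²/0.74 = 10.68 years.

t ≈ 10.7 years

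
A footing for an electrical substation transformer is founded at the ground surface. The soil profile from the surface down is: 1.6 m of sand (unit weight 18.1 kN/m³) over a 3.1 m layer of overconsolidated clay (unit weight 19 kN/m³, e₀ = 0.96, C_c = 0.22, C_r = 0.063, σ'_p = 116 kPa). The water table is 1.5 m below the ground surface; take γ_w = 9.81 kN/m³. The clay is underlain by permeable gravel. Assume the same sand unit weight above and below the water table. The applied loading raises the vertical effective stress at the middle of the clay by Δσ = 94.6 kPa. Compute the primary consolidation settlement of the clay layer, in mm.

S_c ≈ 68.7 mm

Mid-depth of clay below the ground surface: z = 1.6 + 3.1/2 = 3.15 m.
Total vertical stress at mid-clay: σ_v = 18.1×1.6 + 19×1.55 = 58.41 kPa.
Pore pressure: u = 9.81×(3.15 − 1.5) = 16.186 kPa.
Initial effective stress: σ'_0 = σ_v − u = 58.41 − 16.186 = 42.224 kPa.
Final effective stress: σ'_f = 42.224 + 94.6 = 136.82 kPa.
σ'_f = 136.82 > σ'_p = 116 kPa, so the stress path crosses the preconsolidation pressure — recompression up to σ'_p, then virgin compression beyond:
S_c = H/(1+e₀)·[C_r·log₁₀(σ'_p/σ'_0) + C_c·log₁₀(σ'_f/σ'_p)]
    = 3.1/1.96 × [0.063×log₁₀(116/42.224) + 0.22×log₁₀(136.82/116)]
    = 1.5816 × [0.027651 + 0.015772] = 0.06868 m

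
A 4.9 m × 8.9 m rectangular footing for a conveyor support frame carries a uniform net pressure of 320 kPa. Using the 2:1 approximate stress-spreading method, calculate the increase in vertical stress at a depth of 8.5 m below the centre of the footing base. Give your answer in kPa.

By the 2:1 method the load spreads at 1 horizontal : 2 vertical, so at depth z the loaded area has grown by z in each plan dimension:
Δσ = qBL/((B+z)(L+z)) = 320×4.9×8.9/((4.9+8.5)(8.9+8.5)) = 59.852 kPa

Δσ_z ≈ 59.9 kPa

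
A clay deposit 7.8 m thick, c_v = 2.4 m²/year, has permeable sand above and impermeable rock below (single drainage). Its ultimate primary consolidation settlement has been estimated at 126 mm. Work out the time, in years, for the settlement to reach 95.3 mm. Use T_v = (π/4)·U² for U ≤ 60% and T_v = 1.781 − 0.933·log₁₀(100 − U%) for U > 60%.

t ≈ 12.3 years

Drainage path length: H_d = H = 7.8 m (single drainage).
U = S(t)/S_ult = 95.3/126 = 0.7563.
U > 60%: T_v = 1.781 − 0.933·log₁₀(100 − 75.635) = 0.48715.
t = T_v·H_d²/c_v = 0.48715×7.8²/2.4 = 12.35 years.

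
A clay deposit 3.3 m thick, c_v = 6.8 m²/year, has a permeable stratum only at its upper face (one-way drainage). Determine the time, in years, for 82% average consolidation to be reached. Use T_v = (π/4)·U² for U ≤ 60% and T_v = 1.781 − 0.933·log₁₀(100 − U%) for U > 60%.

Drainage path length: H_d = H = 3.3 m (single drainage).
U > 60%: T_v = 1.781 − 0.933·log₁₀(100 − 82) = 0.60983.
t = T_v·H_d²/c_v = 0.60983×3.3²/6.8 = 0.9766 years.

t ≈ 0.977 years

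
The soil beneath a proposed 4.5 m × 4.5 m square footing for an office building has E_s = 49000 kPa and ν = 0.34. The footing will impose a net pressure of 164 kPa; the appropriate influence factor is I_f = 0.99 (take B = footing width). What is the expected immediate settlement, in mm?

S_e ≈ 13.2 mm

Immediate (elastic) settlement: S_e = q·B·(1−ν²)/E_s · I_f.
S_e = 164 × 4.5 × (1 − 0.34²) / 49000 × 0.99
    = 164 × 4.5 × 0.8844 / 49000 × 0.99
    = 0.01319 m = 13.19 mm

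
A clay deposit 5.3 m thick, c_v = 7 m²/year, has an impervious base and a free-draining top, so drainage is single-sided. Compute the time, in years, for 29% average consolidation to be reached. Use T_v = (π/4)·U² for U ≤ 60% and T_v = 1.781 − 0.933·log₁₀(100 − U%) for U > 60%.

Drainage path length: H_d = H = 5.3 m (single drainage).
U ≤ 60%: T_v = (π/4)·U² = (π/4)×0.29² = 0.066052.
t = T_v·H_d²/c_v = 0.066052×5.3²/7 = 0.2651 years.

t ≈ 0.265 years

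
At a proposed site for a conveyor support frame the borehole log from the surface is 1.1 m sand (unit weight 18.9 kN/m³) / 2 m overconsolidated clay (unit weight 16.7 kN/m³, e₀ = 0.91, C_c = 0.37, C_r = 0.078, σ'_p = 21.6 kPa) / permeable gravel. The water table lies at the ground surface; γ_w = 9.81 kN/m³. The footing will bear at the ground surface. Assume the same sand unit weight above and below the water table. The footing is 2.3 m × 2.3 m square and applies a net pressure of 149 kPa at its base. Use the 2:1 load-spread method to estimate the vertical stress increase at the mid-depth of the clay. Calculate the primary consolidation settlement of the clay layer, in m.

S_c ≈ 0.174 m

Mid-depth of clay below the ground surface: z = 1.1 + 2/2 = 2.1 m.
Total vertical stress at mid-clay: σ_v = 18.9×1.1 + 16.7×1 = 37.49 kPa.
Pore pressure: u = 9.81×(2.1 − 0) = 20.601 kPa.
Initial effective stress: σ'_0 = σ_v − u = 37.49 − 20.601 = 16.889 kPa.
Stress increase at mid-clay by the 2:1 spreading method:
Δσ = qBL/((B+z)(L+z)) = 149×2.3×2.3/((2.3+2.1)(2.3+2.1)) = 40.713 kPa
Final effective stress: σ'_f = 16.889 + 40.713 = 57.602 kPa.
σ'_f = 57.602 > σ'_p = 21.6 kPa, so the stress path crosses the preconsolidation pressure — recompression up to σ'_p, then virgin compression beyond:
S_c = H/(1+e₀)·[C_r·log₁₀(σ'_p/σ'_0) + C_c·log₁₀(σ'_f/σ'_p)]
    = 2/1.91 × [0.078×log₁₀(21.6/16.889) + 0.37×log₁₀(57.602/21.6)]
    = 1.0471 × [0.0083343 + 0.15761] = 0.1738 m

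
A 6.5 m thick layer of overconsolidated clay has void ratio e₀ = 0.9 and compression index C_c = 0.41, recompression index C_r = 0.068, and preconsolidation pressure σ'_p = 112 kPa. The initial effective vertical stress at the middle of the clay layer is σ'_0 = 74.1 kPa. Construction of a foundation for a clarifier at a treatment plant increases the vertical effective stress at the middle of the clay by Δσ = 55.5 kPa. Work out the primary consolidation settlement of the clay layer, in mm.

Final effective stress: σ'_f = 74.1 + 55.5 = 129.6 kPa.
σ'_f = 129.6 > σ'_p = 112 kPa, so the stress path crosses the preconsolidation pressure — recompression up to σ'_p, then virgin compression beyond:
S_c = H/(1+e₀)·[C_r·log₁₀(σ'_p/σ'_0) + C_c·log₁₀(σ'_f/σ'_p)]
    = 6.5/1.9 × [0.068×log₁₀(112/74.1) + 0.41×log₁₀(129.6/112)]
    = 3.4211 × [0.012199 + 0.025989] = 0.1306 m

S_c ≈ 131 mm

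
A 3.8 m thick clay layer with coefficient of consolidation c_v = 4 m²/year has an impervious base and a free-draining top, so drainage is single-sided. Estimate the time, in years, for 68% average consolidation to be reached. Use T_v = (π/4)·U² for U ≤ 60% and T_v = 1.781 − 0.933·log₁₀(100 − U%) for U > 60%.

Drainage path length: H_d = H = 3.8 m (single drainage).
U > 60%: T_v = 1.781 − 0.933·log₁₀(100 − 68) = 0.3767.
t = T_v·H_d²/c_v = 0.3767×3.8²/4 = 1.36 years.

t ≈ 1.36 years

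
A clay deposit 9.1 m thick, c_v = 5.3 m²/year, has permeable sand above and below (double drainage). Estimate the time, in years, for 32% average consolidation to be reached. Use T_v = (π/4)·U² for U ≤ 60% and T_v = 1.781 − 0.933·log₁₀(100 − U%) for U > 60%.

t ≈ 0.314 years

Drainage path length: H_d = H/2 = 4.55 m (double drainage).
U ≤ 60%: T_v = (π/4)·U² = (π/4)×0.32² = 0.080425.
t = T_v·H_d²/c_v = 0.080425×4.55²/5.3 = 0.3142 years.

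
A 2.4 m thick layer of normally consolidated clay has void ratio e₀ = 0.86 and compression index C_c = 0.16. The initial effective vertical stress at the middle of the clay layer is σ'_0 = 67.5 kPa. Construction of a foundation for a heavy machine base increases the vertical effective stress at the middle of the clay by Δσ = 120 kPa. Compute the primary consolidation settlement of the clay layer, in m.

S_c ≈ 0.0916 m

Final effective stress: σ'_f = σ'_0 + Δσ = 67.5 + 120 = 187.5 kPa.
Normally consolidated clay, so the full stress increment lies on the virgin compression line:
S_c = C_c·H/(1+e₀)·log₁₀(σ'_f/σ'_0) = 0.16×2.4/(1+0.86)×log₁₀(187.5/67.5)
    = 0.20645 × 0.4437 = 0.0916 m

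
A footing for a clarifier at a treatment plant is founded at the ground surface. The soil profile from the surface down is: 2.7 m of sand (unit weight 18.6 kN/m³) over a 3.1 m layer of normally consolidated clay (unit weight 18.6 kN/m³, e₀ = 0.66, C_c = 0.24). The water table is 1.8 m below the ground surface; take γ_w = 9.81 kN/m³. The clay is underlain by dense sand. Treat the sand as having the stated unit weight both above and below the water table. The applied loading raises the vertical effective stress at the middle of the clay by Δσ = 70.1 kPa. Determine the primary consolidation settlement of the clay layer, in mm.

S_c ≈ 160 mm

Mid-depth of clay below the ground surface: z = 2.7 + 3.1/2 = 4.25 m.
Total vertical stress at mid-clay: σ_v = 18.6×2.7 + 18.6×1.55 = 79.05 kPa.
Pore pressure: u = 9.81×(4.25 − 1.8) = 24.035 kPa.
Initial effective stress: σ'_0 = σ_v − u = 79.05 − 24.035 = 55.015 kPa.
Final effective stress: σ'_f = σ'_0 + Δσ = 55.015 + 70.1 = 125.11 kPa.
Normally consolidated clay, so the full stress increment lies on the virgin compression line:
S_c = C_c·H/(1+e₀)·log₁₀(σ'_f/σ'_0) = 0.24×3.1/(1+0.66)×log₁₀(125.11/55.015)
    = 0.44819 × 0.35681 = 0.1599 m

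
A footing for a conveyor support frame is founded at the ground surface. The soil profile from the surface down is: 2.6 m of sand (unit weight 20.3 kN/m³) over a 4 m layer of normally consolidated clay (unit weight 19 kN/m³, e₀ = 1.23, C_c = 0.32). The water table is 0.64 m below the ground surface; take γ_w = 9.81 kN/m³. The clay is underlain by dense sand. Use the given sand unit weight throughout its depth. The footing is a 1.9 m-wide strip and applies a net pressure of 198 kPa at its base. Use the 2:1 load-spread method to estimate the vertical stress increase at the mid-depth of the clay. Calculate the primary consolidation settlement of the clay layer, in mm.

Mid-depth of clay below the ground surface: z = 2.6 + 4/2 = 4.6 m.
Total vertical stress at mid-clay: σ_v = 20.3×2.6 + 19×2 = 90.78 kPa.
Pore pressure: u = 9.81×(4.6 − 0.64) = 38.848 kPa.
Initial effective stress: σ'_0 = σ_v − u = 90.78 − 38.848 = 51.932 kPa.
Stress increase at mid-clay by the 2:1 spreading method:
Δσ = qB/(B+z) = 198×1.9/(1.9+4.6) = 57.877 kPa
Final effective stress: σ'_f = σ'_0 + Δσ = 51.932 + 57.877 = 109.81 kPa.
Normally consolidated clay, so the full stress increment lies on the virgin compression line:
S_c = C_c·H/(1+e₀)·log₁₀(σ'_f/σ'_0) = 0.32×4/(1+1.23)×log₁₀(109.81/51.932)
    = 0.57399 × 0.32521 = 0.1867 m

S_c ≈ 187 mm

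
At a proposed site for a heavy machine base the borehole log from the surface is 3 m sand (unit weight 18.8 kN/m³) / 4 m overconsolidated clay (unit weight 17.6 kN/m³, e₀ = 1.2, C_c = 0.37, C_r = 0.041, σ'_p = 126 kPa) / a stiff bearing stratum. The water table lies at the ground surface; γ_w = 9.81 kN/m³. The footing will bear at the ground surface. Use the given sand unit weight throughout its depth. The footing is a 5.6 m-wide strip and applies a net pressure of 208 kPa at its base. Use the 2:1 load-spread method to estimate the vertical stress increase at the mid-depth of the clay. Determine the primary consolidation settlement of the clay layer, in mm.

Mid-depth of clay below the ground surface: z = 3 + 4/2 = 5 m.
Total vertical stress at mid-clay: σ_v = 18.8×3 + 17.6×2 = 91.6 kPa.
Pore pressure: u = 9.81×(5 − 0) = 49.05 kPa.
Initial effective stress: σ'_0 = σ_v − u = 91.6 − 49.05 = 42.55 kPa.
Stress increase at mid-clay by the 2:1 spreading method:
Δσ = qB/(B+z) = 208×5.6/(5.6+5) = 109.89 kPa
Final effective stress: σ'_f = 42.55 + 109.89 = 152.44 kPa.
σ'_f = 152.44 > σ'_p = 126 kPa, so the stress path crosses the preconsolidation pressure — recompression up to σ'_p, then virgin compression beyond:
S_c = H/(1+e₀)·[C_r·log₁₀(σ'_p/σ'_0) + C_c·log₁₀(σ'_f/σ'_p)]
    = 4/2.2 × [0.041×log₁₀(126/42.55) + 0.37×log₁₀(152.44/126)]
    = 1.8182 × [0.01933 + 0.03061] = 0.0908 m

S_c ≈ 90.8 mm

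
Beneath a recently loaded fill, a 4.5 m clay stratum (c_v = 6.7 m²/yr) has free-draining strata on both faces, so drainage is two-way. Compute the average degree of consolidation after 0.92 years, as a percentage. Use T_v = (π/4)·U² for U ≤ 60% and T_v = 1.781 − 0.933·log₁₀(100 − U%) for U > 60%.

Drainage path length: H_d = H/2 = 2.25 m (double drainage).
T_v = c_v·t/H_d² = 6.7×0.92/2.25² = 1.2176.
T_v = 1.2176 corresponds to the U > 60% branch:
U = 1 − 10^((1.781 − T_v)/0.933)/100 = 0.9598

U ≈ 96 %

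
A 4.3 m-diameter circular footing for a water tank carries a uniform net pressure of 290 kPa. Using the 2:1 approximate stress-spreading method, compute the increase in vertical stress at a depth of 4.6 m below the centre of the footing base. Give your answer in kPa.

Δσ_z ≈ 67.7 kPa

By the 2:1 method the load spreads at 1 horizontal : 2 vertical, so at depth z the loaded area has grown by z in each plan dimension:
Δσ ≈ qD²/(D+z)² = 290×4.3²/(4.3+4.6)² = 67.695 kPa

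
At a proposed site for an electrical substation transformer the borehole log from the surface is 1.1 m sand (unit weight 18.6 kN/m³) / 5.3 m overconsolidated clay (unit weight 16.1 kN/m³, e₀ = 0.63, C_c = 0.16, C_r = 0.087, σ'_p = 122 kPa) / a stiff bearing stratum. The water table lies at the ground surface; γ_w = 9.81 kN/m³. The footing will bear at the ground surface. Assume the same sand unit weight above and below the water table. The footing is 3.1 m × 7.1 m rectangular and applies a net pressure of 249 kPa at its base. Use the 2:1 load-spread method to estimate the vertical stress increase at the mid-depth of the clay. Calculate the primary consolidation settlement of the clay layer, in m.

S_c ≈ 0.164 m

Mid-depth of clay below the ground surface: z = 1.1 + 5.3/2 = 3.75 m.
Total vertical stress at mid-clay: σ_v = 18.6×1.1 + 16.1×2.65 = 63.125 kPa.
Pore pressure: u = 9.81×(3.75 − 0) = 36.788 kPa.
Initial effective stress: σ'_0 = σ_v − u = 63.125 − 36.788 = 26.337 kPa.
Stress increase at mid-clay by the 2:1 spreading method:
Δσ = qBL/((B+z)(L+z)) = 249×3.1×7.1/((3.1+3.75)(7.1+3.75)) = 73.739 kPa
Final effective stress: σ'_f = 26.337 + 73.739 = 100.08 kPa.
σ'_f = 100.08 ≤ σ'_p = 122 kPa, so the clay remains overconsolidated and only the recompression index applies:
S_c = C_r·H/(1+e₀)·log₁₀(σ'_f/σ'_0) = 0.087×5.3/1.63×log₁₀(100.08/26.337)
    = 0.28288 × 0.57978 = 0.164 m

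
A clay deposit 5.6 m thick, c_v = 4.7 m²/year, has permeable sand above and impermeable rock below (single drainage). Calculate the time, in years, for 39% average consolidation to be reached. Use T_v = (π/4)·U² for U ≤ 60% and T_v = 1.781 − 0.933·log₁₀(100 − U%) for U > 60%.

Drainage path length: H_d = H = 5.6 m (single drainage).
U ≤ 60%: T_v = (π/4)·U² = (π/4)×0.39² = 0.11946.
t = T_v·H_d²/c_v = 0.11946×5.6²/4.7 = 0.7971 years.

t ≈ 0.797 years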